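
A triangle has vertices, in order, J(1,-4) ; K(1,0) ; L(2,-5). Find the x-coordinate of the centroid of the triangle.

4/3

Apply the shoelace formula. First the cross-terms c_i = x_i·y_{i+1} − x_{i+1}·y_i:
  4, -5, -3  ⇒  2A = -4, A = -2.
Then Σ (x_i + x_{i+1})·c_i = -16, so x̄ = -16 / (6·(-2)) = 4/3.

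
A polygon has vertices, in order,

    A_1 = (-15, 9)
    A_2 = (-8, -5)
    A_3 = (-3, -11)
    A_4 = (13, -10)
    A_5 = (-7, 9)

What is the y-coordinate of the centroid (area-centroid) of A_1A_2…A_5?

Apply the surveyor's formula. First the cross-terms c_i = x_i·y_{i+1} − x_{i+1}·y_i:
  147, 73, 173, 47, 72  ⇒  2A = 512, A = 256.
Then Σ (y_i + y_{i+1})·c_i = -2964, so ȳ = -2964 / (6·256) = -1.9296875.

-1.9296875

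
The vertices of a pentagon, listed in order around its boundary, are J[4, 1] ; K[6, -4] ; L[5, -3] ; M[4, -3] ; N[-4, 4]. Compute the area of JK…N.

Apply the surveyor's formula: 2A = Σ (x_i·y_{i+1} − x_{i+1}·y_i), indices taken mod 5.
Σ = (-22) + (2) + (-3) + (4) + (-20) = -39
Area = |Σ|/2 = 19.5.

19.5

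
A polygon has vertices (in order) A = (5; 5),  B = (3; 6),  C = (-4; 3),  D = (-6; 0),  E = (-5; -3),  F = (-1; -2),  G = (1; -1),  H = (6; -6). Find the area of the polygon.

Apply the shoelace formula: 2A = Σ (x_i·y_{i+1} − x_{i+1}·y_i), indices taken mod 8.
Σ = (15) + (33) + (18) + (18) + (7) + (3) + (0) + (60) = 154
Area = |Σ|/2 = 77.

77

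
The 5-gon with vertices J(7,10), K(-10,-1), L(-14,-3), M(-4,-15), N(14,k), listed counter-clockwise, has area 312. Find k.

3

The doubled signed area Σ (x_i y_{i+1} − x_{i+1} y_i) is linear in k.
With k=0 it equals 657; the coefficient of k is -11 (from the two edges through N).
So -11·k + 657 = 2·312 = 624 ⇒ k = 3.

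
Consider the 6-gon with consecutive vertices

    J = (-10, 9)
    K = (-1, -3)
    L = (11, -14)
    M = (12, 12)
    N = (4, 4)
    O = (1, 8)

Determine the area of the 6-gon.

Apply the surveyor's formula: 2A = Σ (x_i·y_{i+1} − x_{i+1}·y_i), indices taken mod 6.
J→K: (-10)(-3) − (-1)(9) = 39
K→L: (-1)(-14) − (11)(-3) = 47
L→M: (11)(12) − (12)(-14) = 300
M→N: (12)(4) − (4)(12) = 0
N→O: (4)(8) − (1)(4) = 28
O→J: (1)(9) − (-10)(8) = 89
Σ = 503
Area = |Σ|/2 = 251.5.

251.5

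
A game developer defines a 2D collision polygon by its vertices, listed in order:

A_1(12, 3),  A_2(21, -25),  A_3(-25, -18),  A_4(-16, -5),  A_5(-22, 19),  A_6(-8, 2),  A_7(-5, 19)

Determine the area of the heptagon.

1110

Σ = (-363) + (-1003) + (-163) + (-414) + (108) + (-142) + (-243) = -2220
Area = |Σ|/2 = 1110.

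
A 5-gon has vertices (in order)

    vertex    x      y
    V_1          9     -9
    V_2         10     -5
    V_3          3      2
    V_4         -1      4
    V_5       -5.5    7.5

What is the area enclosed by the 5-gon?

45.25

Σ = (45) + (35) + (14) + (14.5) + (-18) = 90.5
Area = |Σ|/2 = 45.25.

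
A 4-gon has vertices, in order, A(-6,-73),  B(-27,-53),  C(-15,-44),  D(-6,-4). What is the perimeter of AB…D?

|AB| = √((-21)² + (20)²) = √841 = 29
|BC| = √((12)² + (9)²) = √225 = 15
|CD| = √((9)² + (40)²) = √1681 = 41
|DA| = √((0)² + (-69)²) = √4761 = 69
Perimeter = 29 + 15 + 41 + 69 = 154.

154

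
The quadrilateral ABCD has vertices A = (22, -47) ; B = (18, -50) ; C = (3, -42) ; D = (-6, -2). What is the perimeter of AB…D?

116

|AB| = √((-4)² + (-3)²) = √25 = 5
|BC| = √((-15)² + (8)²) = √289 = 17
|CD| = √((-9)² + (40)²) = √1681 = 41
|DA| = √((28)² + (-45)²) = √2809 = 53
Perimeter = 5 + 17 + 41 + 53 = 116.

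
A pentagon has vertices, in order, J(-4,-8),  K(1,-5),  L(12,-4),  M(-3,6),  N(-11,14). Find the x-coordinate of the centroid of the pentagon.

Apply the shoelace formula. First the cross-terms c_i = x_i·y_{i+1} − x_{i+1}·y_i:
  28, 56, 60, 24, 144  ⇒  2A = 312, A = 156.
Then Σ (x_i + x_{i+1})·c_i = -1312, so x̄ = -1312 / (6·156) = -164/117.

-164/117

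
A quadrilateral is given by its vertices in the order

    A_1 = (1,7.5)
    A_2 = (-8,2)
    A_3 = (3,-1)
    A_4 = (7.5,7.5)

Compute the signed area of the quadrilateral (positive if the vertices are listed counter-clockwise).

Σ = (62) + (2) + (30) + (48.75) = 142.75
Signed area = Σ/2 = 71.375 (positive ⇒ counter-clockwise traversal).

71.375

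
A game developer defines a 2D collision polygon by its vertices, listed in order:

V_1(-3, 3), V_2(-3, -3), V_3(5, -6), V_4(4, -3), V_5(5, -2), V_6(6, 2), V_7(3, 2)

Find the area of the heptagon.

Σ = (18) + (33) + (9) + (7) + (22) + (6) + (15) = 110
Area = |Σ|/2 = 55.

55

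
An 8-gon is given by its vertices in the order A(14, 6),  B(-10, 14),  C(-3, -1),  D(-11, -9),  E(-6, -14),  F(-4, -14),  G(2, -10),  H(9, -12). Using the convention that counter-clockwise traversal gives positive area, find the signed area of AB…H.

Σ = (256) + (52) + (16) + (100) + (28) + (68) + (66) + (222) = 808
Signed area = Σ/2 = 404 (positive ⇒ counter-clockwise traversal).

404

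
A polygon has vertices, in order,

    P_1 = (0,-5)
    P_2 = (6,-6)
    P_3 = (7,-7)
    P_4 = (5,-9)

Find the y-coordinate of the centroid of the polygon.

Apply the surveyor's formula. First the cross-terms c_i = x_i·y_{i+1} − x_{i+1}·y_i:
  30, 0, -28, -25  ⇒  2A = -23, A = -11.5.
Then Σ (y_i + y_{i+1})·c_i = 468, so ȳ = 468 / (6·(-11.5)) = -156/23.

-156/23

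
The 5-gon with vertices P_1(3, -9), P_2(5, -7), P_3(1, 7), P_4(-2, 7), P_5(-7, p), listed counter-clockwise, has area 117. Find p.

The doubled signed area Σ (x_i y_{i+1} − x_{i+1} y_i) is linear in p.
With p=0 it equals 199; the coefficient of p is -5 (from the two edges through P_5).
So -5·p + 199 = 2·117 = 234 ⇒ p = -7.

-7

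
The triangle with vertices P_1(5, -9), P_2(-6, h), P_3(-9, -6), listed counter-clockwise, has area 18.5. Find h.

Write out the shoelace sum; only the two edges meeting at P_2 involve h:
2·Area = [(5·h − (-6)·(-9)) + ((-6)·(-6) − (-9)·h)] + 111
       = 14·h + 93 = 37
⇒ h = -4.

-4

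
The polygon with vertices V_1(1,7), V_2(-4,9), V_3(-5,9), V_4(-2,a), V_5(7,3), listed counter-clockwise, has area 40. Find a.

Write out the shoelace sum; only the two edges meeting at V_4 involve a:
2·Area = [((-5)·a − (-2)·9) + ((-2)·3 − 7·a)] + 92
       = -12·a + 104 = 80
⇒ a = 2.

2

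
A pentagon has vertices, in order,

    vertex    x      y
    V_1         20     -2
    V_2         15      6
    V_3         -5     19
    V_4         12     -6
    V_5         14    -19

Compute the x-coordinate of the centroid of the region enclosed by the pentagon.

802/75

Apply the shoelace formula. First the cross-terms c_i = x_i·y_{i+1} − x_{i+1}·y_i:
  150, 315, -198, -144, 352  ⇒  2A = 475, A = 237.5.
Then Σ (x_i + x_{i+1})·c_i = 15238, so x̄ = 15238 / (6·237.5) = 802/75.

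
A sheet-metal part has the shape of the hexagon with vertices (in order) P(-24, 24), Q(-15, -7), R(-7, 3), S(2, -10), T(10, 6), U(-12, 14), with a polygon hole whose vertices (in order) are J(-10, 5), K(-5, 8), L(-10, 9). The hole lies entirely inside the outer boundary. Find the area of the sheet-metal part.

Outer boundary:
Apply the shoelace (surveyor's) formula: 2A = Σ (x_i·y_{i+1} − x_{i+1}·y_i), indices taken mod 6.
Σ = (528) + (-94) + (64) + (112) + (212) + (48) = 870
Area = |Σ|/2 = 435.
Hole:
Cross-terms: -55, 35, 40  ⇒  Σ = 20
Area = |Σ|/2 = 10.
Net area = 435 − 10 = 425.

425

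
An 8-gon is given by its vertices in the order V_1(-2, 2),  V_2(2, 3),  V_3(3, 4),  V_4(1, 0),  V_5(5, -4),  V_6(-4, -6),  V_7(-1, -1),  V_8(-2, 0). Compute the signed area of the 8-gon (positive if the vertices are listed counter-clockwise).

Σ = (-10) + (-1) + (-4) + (-4) + (-46) + (-2) + (-2) + (-4) = -73
Signed area = Σ/2 = -36.5 (negative ⇒ clockwise traversal).

-36.5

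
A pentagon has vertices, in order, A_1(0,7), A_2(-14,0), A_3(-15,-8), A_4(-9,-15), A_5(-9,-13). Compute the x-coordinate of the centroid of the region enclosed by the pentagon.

Apply the shoelace (surveyor's) formula. First the cross-terms c_i = x_i·y_{i+1} − x_{i+1}·y_i:
  98, 112, 153, -18, -63  ⇒  2A = 282, A = 141.
Then Σ (x_i + x_{i+1})·c_i = -7401, so x̄ = -7401 / (6·141) = -2467/282.

-2467/282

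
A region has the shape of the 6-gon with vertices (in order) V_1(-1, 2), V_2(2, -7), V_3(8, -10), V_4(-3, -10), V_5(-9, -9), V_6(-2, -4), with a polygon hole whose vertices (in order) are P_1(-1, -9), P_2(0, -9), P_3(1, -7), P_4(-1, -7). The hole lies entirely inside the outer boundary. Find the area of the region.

Outer boundary:
Apply Gauss's area formula: 2A = Σ (x_i·y_{i+1} − x_{i+1}·y_i), indices taken mod 6.
V_1→V_2: (-1)(-7) − (2)(2) = 3
V_2→V_3: (2)(-10) − (8)(-7) = 36
V_3→V_4: (8)(-10) − (-3)(-10) = -110
V_4→V_5: (-3)(-9) − (-9)(-10) = -63
V_5→V_6: (-9)(-4) − (-2)(-9) = 18
V_6→V_1: (-2)(2) − (-1)(-4) = -8
Σ = -124
Area = |Σ|/2 = 62.
Hole:
P_1→P_2: (-1)(-9) − (0)(-9) = 9
P_2→P_3: (0)(-7) − (1)(-9) = 9
P_3→P_4: (1)(-7) − (-1)(-7) = -14
P_4→P_1: (-1)(-9) − (-1)(-7) = 2
Σ = 6
Area = |Σ|/2 = 3.
Net area = 62 − 3 = 59.

59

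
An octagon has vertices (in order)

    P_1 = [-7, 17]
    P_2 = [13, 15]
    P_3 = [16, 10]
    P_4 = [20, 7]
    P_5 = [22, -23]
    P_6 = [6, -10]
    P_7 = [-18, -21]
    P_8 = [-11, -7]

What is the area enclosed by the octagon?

Apply the shoelace formula: 2A = Σ (x_i·y_{i+1} − x_{i+1}·y_i), indices taken mod 8.
Cross-terms: -326, -110, -88, -614, -82, -306, -105, -236  ⇒  Σ = -1867
Area = |Σ|/2 = 933.5.

933.5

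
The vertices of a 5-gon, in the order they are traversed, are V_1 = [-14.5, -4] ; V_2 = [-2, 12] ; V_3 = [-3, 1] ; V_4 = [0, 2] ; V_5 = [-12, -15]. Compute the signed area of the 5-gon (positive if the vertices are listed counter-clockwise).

-149.75

Apply Gauss's area formula: 2A = Σ (x_i·y_{i+1} − x_{i+1}·y_i), indices taken mod 5.
Cross-terms: -182, 34, -6, 24, -169.5  ⇒  Σ = -299.5
Signed area = Σ/2 = -149.75 (negative ⇒ clockwise traversal).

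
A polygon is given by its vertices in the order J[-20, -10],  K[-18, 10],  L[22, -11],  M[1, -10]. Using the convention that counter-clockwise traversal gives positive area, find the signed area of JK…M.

Σ = (-380) + (-22) + (-209) + (-210) = -821
Signed area = Σ/2 = -410.5 (negative ⇒ clockwise traversal).

-410.5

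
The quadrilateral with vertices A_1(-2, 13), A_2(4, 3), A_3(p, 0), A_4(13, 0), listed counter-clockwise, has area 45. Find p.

7

Write out the shoelace sum; only the two edges meeting at A_3 involve p:
2·Area = [(4·0 − p·3) + (p·0 − 13·0)] + 111
       = -3·p + 111 = 90
⇒ p = 7.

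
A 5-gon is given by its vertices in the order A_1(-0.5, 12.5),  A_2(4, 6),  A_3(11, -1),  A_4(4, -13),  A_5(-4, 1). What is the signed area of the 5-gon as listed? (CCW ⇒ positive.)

-179.75

Apply the shoelace formula: 2A = Σ (x_i·y_{i+1} − x_{i+1}·y_i), indices taken mod 5.
A_1→A_2: (-0.5)(6) − (4)(12.5) = -53
A_2→A_3: (4)(-1) − (11)(6) = -70
A_3→A_4: (11)(-13) − (4)(-1) = -139
A_4→A_5: (4)(1) − (-4)(-13) = -48
A_5→A_1: (-4)(12.5) − (-0.5)(1) = -49.5
Σ = -359.5
Signed area = Σ/2 = -179.75 (negative ⇒ clockwise traversal).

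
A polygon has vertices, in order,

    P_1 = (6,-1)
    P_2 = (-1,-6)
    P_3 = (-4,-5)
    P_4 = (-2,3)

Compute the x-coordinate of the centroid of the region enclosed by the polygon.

11/141

Apply Gauss's area formula. First the cross-terms c_i = x_i·y_{i+1} − x_{i+1}·y_i:
  -37, -19, -22, -16  ⇒  2A = -94, A = -47.
Then Σ (x_i + x_{i+1})·c_i = -22, so x̄ = -22 / (6·(-47)) = 11/141.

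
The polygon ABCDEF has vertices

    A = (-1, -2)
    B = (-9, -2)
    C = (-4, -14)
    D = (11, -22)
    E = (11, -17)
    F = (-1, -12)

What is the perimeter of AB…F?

|AB| = √((-8)² + (0)²) = √64 = 8
|BC| = √((5)² + (-12)²) = √169 = 13
|CD| = √((15)² + (-8)²) = √289 = 17
|DE| = √((0)² + (5)²) = √25 = 5
|EF| = √((-12)² + (5)²) = √169 = 13
|FA| = √((0)² + (10)²) = √100 = 10
Perimeter = 8 + 13 + 17 + 5 + 13 + 10 = 66.

66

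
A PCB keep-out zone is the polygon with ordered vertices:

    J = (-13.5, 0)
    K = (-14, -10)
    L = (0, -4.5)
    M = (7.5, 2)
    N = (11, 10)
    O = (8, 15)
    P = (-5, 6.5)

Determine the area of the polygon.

292.25

Apply the shoelace (surveyor's) formula: 2A = Σ (x_i·y_{i+1} − x_{i+1}·y_i), indices taken mod 7.
Cross-terms: 135, 63, 33.75, 53, 85, 127, 87.75  ⇒  Σ = 584.5
Area = |Σ|/2 = 292.25.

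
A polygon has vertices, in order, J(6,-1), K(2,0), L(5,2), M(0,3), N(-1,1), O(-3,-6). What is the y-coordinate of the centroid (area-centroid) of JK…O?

-25/24

Apply the surveyor's formula. First the cross-terms c_i = x_i·y_{i+1} − x_{i+1}·y_i:
  2, 4, 15, 3, 9, 39  ⇒  2A = 72, A = 36.
Then Σ (y_i + y_{i+1})·c_i = -225, so ȳ = -225 / (6·36) = -25/24.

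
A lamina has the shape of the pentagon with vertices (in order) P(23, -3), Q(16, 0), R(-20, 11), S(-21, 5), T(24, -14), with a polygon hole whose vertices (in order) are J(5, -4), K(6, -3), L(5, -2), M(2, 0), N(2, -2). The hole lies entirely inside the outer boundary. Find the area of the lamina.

382.5

Outer boundary:
Apply the surveyor's formula: 2A = Σ (x_i·y_{i+1} − x_{i+1}·y_i), indices taken mod 5.
Σ = (48) + (176) + (131) + (174) + (250) = 779
Area = |Σ|/2 = 389.5.
Hole:
Apply the shoelace formula: 2A = Σ (x_i·y_{i+1} − x_{i+1}·y_i), indices taken mod 5.
Σ = (9) + (3) + (4) + (-4) + (2) = 14
Area = |Σ|/2 = 7.
Net area = 389.5 − 7 = 382.5.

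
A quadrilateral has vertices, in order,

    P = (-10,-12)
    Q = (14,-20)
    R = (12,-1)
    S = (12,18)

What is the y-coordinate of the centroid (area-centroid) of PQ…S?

-565/117

Apply Gauss's area formula. First the cross-terms c_i = x_i·y_{i+1} − x_{i+1}·y_i:
  368, 226, 228, 36  ⇒  2A = 858, A = 429.
Then Σ (y_i + y_{i+1})·c_i = -12430, so ȳ = -12430 / (6·429) = -565/117.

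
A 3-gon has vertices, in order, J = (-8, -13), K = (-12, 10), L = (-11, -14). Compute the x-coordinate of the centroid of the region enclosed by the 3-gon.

Apply Gauss's area formula. First the cross-terms c_i = x_i·y_{i+1} − x_{i+1}·y_i:
  -236, 278, 31  ⇒  2A = 73, A = 36.5.
Then Σ (x_i + x_{i+1})·c_i = -2263, so x̄ = -2263 / (6·36.5) = -31/3.

-31/3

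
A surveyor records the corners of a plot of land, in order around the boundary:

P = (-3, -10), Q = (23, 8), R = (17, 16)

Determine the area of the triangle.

158

Apply Gauss's area formula: 2A = Σ (x_i·y_{i+1} − x_{i+1}·y_i), indices taken mod 3.
Σ = (206) + (232) + (-122) = 316
Area = |Σ|/2 = 158.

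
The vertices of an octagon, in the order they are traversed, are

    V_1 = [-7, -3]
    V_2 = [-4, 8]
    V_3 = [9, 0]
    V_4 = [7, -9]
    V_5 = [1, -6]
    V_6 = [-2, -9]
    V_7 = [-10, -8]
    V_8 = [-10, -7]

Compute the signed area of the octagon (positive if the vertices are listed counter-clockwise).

-189

Apply Gauss's area formula: 2A = Σ (x_i·y_{i+1} − x_{i+1}·y_i), indices taken mod 8.
Cross-terms: -68, -72, -81, -33, -21, -74, -10, -19  ⇒  Σ = -378
Signed area = Σ/2 = -189 (negative ⇒ clockwise traversal).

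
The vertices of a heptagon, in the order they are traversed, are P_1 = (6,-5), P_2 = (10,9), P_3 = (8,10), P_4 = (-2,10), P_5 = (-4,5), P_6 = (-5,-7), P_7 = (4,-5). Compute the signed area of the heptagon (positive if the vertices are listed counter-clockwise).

189

Apply the shoelace (surveyor's) formula: 2A = Σ (x_i·y_{i+1} − x_{i+1}·y_i), indices taken mod 7.
Σ = (104) + (28) + (100) + (30) + (53) + (53) + (10) = 378
Signed area = Σ/2 = 189 (positive ⇒ counter-clockwise traversal).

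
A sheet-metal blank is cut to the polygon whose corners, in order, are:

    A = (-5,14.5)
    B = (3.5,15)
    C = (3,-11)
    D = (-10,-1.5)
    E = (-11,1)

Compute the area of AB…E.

Σ = (-125.75) + (-83.5) + (-114.5) + (-26.5) + (-154.5) = -504.75
Area = |Σ|/2 = 252.375.

252.375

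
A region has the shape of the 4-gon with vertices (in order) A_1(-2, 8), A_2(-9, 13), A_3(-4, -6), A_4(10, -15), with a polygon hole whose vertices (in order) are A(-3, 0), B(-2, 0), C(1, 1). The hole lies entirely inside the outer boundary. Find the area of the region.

160.5

Outer boundary:
Cross-terms: 46, 106, 120, 50  ⇒  Σ = 322
Area = |Σ|/2 = 161.
Hole:
Σ = (0) + (-2) + (3) = 1
Area = |Σ|/2 = 0.5.
Net area = 161 − 0.5 = 160.5.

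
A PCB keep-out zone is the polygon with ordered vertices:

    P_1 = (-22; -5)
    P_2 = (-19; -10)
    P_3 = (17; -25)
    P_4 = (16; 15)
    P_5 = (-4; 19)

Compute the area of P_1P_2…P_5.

Apply the surveyor's formula: 2A = Σ (x_i·y_{i+1} − x_{i+1}·y_i), indices taken mod 5.
P_1→P_2: (-22)(-10) − (-19)(-5) = 125
P_2→P_3: (-19)(-25) − (17)(-10) = 645
P_3→P_4: (17)(15) − (16)(-25) = 655
P_4→P_5: (16)(19) − (-4)(15) = 364
P_5→P_1: (-4)(-5) − (-22)(19) = 438
Σ = 2227
Area = |Σ|/2 = 1113.5.

1113.5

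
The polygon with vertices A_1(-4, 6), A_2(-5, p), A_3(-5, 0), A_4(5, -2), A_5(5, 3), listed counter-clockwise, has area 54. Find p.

1

The doubled signed area Σ (x_i y_{i+1} − x_{i+1} y_i) is linear in p.
With p=0 it equals 107; the coefficient of p is 1 (from the two edges through A_2).
So 1·p + 107 = 2·54 = 108 ⇒ p = 1.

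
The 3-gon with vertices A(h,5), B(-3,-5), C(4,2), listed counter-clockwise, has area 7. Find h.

The doubled signed area Σ (x_i y_{i+1} − x_{i+1} y_i) is linear in h.
With h=0 it equals 49; the coefficient of h is -7 (from the two edges through A).
So -7·h + 49 = 2·7 = 14 ⇒ h = 5.

5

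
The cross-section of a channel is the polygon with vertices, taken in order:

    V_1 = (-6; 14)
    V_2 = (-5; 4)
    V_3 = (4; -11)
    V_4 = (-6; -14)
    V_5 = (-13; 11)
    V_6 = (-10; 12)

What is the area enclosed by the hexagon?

199.5

Σ = (46) + (39) + (-122) + (-248) + (-46) + (-68) = -399
Area = |Σ|/2 = 199.5.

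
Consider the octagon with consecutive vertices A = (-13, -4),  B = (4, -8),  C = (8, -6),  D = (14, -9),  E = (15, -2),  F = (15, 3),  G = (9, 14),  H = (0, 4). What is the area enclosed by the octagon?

Σ = (120) + (40) + (12) + (107) + (75) + (183) + (36) + (52) = 625
Area = |Σ|/2 = 312.5.

312.5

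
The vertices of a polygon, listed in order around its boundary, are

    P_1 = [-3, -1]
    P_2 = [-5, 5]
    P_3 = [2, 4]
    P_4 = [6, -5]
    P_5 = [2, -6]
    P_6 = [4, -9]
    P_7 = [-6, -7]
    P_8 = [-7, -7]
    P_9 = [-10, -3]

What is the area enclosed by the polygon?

120.5

Apply the shoelace (surveyor's) formula: 2A = Σ (x_i·y_{i+1} − x_{i+1}·y_i), indices taken mod 9.
Σ = (-20) + (-30) + (-34) + (-26) + (6) + (-82) + (-7) + (-49) + (1) = -241
Area = |Σ|/2 = 120.5.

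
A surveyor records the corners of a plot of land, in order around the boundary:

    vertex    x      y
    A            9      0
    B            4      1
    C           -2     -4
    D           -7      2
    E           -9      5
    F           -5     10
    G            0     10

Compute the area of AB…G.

129.5

Apply Gauss's area formula: 2A = Σ (x_i·y_{i+1} − x_{i+1}·y_i), indices taken mod 7.
Cross-terms: 9, -14, -32, -17, -65, -50, -90  ⇒  Σ = -259
Area = |Σ|/2 = 129.5.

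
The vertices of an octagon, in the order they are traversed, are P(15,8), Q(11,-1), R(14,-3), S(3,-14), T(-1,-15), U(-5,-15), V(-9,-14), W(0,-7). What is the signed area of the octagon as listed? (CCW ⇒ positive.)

Apply the surveyor's formula: 2A = Σ (x_i·y_{i+1} − x_{i+1}·y_i), indices taken mod 8.
Cross-terms: -103, -19, -187, -59, -60, -65, 63, 105  ⇒  Σ = -325
Signed area = Σ/2 = -162.5 (negative ⇒ clockwise traversal).

-162.5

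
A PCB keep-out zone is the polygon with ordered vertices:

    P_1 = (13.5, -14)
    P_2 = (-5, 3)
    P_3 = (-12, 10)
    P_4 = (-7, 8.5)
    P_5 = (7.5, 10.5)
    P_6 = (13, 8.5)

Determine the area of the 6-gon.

291.125

Apply the shoelace formula: 2A = Σ (x_i·y_{i+1} − x_{i+1}·y_i), indices taken mod 6.
Σ = (-29.5) + (-14) + (-32) + (-137.25) + (-72.75) + (-296.75) = -582.25
Area = |Σ|/2 = 291.125.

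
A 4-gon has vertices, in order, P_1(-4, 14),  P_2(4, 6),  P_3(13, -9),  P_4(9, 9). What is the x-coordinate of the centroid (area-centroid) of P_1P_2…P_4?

Apply Gauss's area formula. First the cross-terms c_i = x_i·y_{i+1} − x_{i+1}·y_i:
  -80, -114, 198, 162  ⇒  2A = 166, A = 83.
Then Σ (x_i + x_{i+1})·c_i = 3228, so x̄ = 3228 / (6·83) = 538/83.

538/83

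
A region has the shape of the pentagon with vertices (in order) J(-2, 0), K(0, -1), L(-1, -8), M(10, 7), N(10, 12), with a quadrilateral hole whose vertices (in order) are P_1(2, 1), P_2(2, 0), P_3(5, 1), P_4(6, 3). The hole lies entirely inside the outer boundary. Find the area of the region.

Outer boundary:
Apply Gauss's area formula: 2A = Σ (x_i·y_{i+1} − x_{i+1}·y_i), indices taken mod 5.
Σ = (2) + (-1) + (73) + (50) + (24) = 148
Area = |Σ|/2 = 74.
Hole:
P_1→P_2: (2)(0) − (2)(1) = -2
P_2→P_3: (2)(1) − (5)(0) = 2
P_3→P_4: (5)(3) − (6)(1) = 9
P_4→P_1: (6)(1) − (2)(3) = 0
Σ = 9
Area = |Σ|/2 = 4.5.
Net area = 74 − 4.5 = 69.5.

69.5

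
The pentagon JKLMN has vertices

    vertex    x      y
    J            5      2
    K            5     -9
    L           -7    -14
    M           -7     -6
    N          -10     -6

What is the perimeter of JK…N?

52

|JK| = √((0)² + (-11)²) = √121 = 11
|KL| = √((-12)² + (-5)²) = √169 = 13
|LM| = √((0)² + (8)²) = √64 = 8
|MN| = √((-3)² + (0)²) = √9 = 3
|NJ| = √((15)² + (8)²) = √289 = 17
Perimeter = 11 + 13 + 8 + 3 + 17 = 52.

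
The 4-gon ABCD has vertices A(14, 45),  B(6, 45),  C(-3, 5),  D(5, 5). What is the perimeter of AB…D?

|AB| = √((-8)² + (0)²) = √64 = 8
|BC| = √((-9)² + (-40)²) = √1681 = 41
|CD| = √((8)² + (0)²) = √64 = 8
|DA| = √((9)² + (40)²) = √1681 = 41
Perimeter = 8 + 41 + 8 + 41 = 98.

98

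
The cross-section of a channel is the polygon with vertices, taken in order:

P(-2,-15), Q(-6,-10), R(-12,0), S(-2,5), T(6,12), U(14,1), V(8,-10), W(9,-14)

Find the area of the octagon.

399.5

Apply the surveyor's formula: 2A = Σ (x_i·y_{i+1} − x_{i+1}·y_i), indices taken mod 8.
Σ = (-70) + (-120) + (-60) + (-54) + (-162) + (-148) + (-22) + (-163) = -799
Area = |Σ|/2 = 399.5.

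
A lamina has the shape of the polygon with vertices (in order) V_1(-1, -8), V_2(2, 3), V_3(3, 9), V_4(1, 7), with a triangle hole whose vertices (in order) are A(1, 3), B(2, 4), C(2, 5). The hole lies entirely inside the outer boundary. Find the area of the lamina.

Outer boundary:
Apply Gauss's area formula: 2A = Σ (x_i·y_{i+1} − x_{i+1}·y_i), indices taken mod 4.
Σ = (13) + (9) + (12) + (-1) = 33
Area = |Σ|/2 = 16.5.
Hole:
Cross-terms: -2, 2, 1  ⇒  Σ = 1
Area = |Σ|/2 = 0.5.
Net area = 16.5 − 0.5 = 16.

16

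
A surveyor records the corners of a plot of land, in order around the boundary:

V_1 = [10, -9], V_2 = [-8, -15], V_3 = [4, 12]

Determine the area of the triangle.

Apply Gauss's area formula: 2A = Σ (x_i·y_{i+1} − x_{i+1}·y_i), indices taken mod 3.
Cross-terms: -222, -36, -156  ⇒  Σ = -414
Area = |Σ|/2 = 207.

207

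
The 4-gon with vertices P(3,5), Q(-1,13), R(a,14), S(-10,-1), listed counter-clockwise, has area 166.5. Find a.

Write out the shoelace sum; only the two edges meeting at R involve a:
2·Area = [((-1)·14 − a·13) + (a·(-1) − (-10)·14)] + -3
       = -14·a + 123 = 333
⇒ a = -15.

-15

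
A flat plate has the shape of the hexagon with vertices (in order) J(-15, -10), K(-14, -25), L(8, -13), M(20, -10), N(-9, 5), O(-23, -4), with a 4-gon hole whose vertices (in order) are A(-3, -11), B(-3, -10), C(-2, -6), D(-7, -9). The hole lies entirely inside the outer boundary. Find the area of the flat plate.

553.5

Outer boundary:
Apply the shoelace (surveyor's) formula: 2A = Σ (x_i·y_{i+1} − x_{i+1}·y_i), indices taken mod 6.
Σ = (235) + (382) + (180) + (10) + (151) + (170) = 1128
Area = |Σ|/2 = 564.
Hole:
Σ = (-3) + (-2) + (-24) + (50) = 21
Area = |Σ|/2 = 10.5.
Net area = 564 − 10.5 = 553.5.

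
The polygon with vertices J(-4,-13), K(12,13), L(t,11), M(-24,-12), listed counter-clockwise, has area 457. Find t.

-6

The doubled signed area Σ (x_i y_{i+1} − x_{i+1} y_i) is linear in t.
With t=0 it equals 764; the coefficient of t is -25 (from the two edges through L).
So -25·t + 764 = 2·457 = 914 ⇒ t = -6.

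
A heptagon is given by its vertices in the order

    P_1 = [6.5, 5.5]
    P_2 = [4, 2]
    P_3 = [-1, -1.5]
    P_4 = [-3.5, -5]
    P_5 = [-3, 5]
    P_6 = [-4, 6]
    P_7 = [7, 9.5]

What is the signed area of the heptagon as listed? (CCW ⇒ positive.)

Apply the surveyor's formula: 2A = Σ (x_i·y_{i+1} − x_{i+1}·y_i), indices taken mod 7.
Cross-terms: -9, -4, -0.25, -32.5, 2, -80, -23.25  ⇒  Σ = -147
Signed area = Σ/2 = -73.5 (negative ⇒ clockwise traversal).

-73.5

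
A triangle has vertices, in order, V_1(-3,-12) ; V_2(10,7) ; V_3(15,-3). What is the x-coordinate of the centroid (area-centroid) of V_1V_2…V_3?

Apply Gauss's area formula. First the cross-terms c_i = x_i·y_{i+1} − x_{i+1}·y_i:
  99, -135, -189  ⇒  2A = -225, A = -112.5.
Then Σ (x_i + x_{i+1})·c_i = -4950, so x̄ = -4950 / (6·(-112.5)) = 22/3.

22/3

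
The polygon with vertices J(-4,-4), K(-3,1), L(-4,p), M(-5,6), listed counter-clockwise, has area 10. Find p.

Write out the shoelace sum; only the two edges meeting at L involve p:
2·Area = [((-3)·p − (-4)·1) + ((-4)·6 − (-5)·p)] + 28
       = 2·p + 8 = 20
⇒ p = 6.

6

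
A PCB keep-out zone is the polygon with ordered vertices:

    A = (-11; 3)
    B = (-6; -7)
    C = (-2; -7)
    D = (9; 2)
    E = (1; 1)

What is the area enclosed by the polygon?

101.5

A→B: (-11)(-7) − (-6)(3) = 95
B→C: (-6)(-7) − (-2)(-7) = 28
C→D: (-2)(2) − (9)(-7) = 59
D→E: (9)(1) − (1)(2) = 7
E→A: (1)(3) − (-11)(1) = 14
Σ = 203
Area = |Σ|/2 = 101.5.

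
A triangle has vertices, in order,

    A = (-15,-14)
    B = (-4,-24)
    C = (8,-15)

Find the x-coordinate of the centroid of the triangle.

Apply Gauss's area formula. First the cross-terms c_i = x_i·y_{i+1} − x_{i+1}·y_i:
  304, 252, -337  ⇒  2A = 219, A = 109.5.
Then Σ (x_i + x_{i+1})·c_i = -2409, so x̄ = -2409 / (6·109.5) = -11/3.

-11/3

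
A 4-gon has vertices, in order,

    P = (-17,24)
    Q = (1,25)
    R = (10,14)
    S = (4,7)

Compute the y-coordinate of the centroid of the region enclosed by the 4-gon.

Apply the shoelace (surveyor's) formula. First the cross-terms c_i = x_i·y_{i+1} − x_{i+1}·y_i:
  -449, -236, 14, 215  ⇒  2A = -456, A = -228.
Then Σ (y_i + y_{i+1})·c_i = -24246, so ȳ = -24246 / (6·(-228)) = 1347/76.

1347/76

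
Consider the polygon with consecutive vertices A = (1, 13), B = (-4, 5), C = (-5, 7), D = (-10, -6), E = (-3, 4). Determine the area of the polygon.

26.5

Apply the shoelace formula: 2A = Σ (x_i·y_{i+1} − x_{i+1}·y_i), indices taken mod 5.
Cross-terms: 57, -3, 100, -58, -43  ⇒  Σ = 53
Area = |Σ|/2 = 26.5.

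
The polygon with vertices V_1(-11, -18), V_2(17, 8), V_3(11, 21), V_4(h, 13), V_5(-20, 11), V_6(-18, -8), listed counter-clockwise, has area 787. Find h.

Write out the shoelace sum; only the two edges meeting at V_4 involve h:
2·Area = [(11·13 − h·21) + (h·11 − (-20)·13)] + 1081
       = -10·h + 1484 = 1574
⇒ h = -9.

-9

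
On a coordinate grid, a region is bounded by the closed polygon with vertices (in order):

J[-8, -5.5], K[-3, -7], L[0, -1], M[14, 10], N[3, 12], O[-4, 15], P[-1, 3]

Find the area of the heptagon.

Σ = (39.5) + (3) + (14) + (138) + (93) + (3) + (29.5) = 320
Area = |Σ|/2 = 160.

160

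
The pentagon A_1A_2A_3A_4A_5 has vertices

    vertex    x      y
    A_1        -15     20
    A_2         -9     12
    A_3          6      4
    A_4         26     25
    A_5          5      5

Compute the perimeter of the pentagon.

|A_1A_2| = √((6)² + (-8)²) = √100 = 10
|A_2A_3| = √((15)² + (-8)²) = √289 = 17
|A_3A_4| = √((20)² + (21)²) = √841 = 29
|A_4A_5| = √((-21)² + (-20)²) = √841 = 29
|A_5A_1| = √((-20)² + (15)²) = √625 = 25
Perimeter = 10 + 17 + 29 + 29 + 25 = 110.

110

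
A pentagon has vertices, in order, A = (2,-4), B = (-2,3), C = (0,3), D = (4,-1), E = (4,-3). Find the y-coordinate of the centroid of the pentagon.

-22/57

Apply the surveyor's formula. First the cross-terms c_i = x_i·y_{i+1} − x_{i+1}·y_i:
  -2, -6, -12, -8, -10  ⇒  2A = -38, A = -19.
Then Σ (y_i + y_{i+1})·c_i = 44, so ȳ = 44 / (6·(-19)) = -22/57.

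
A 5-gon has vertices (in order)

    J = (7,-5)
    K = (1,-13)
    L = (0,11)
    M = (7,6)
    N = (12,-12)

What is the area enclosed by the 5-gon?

Cross-terms: -86, 11, -77, -156, 24  ⇒  Σ = -284
Area = |Σ|/2 = 142.

142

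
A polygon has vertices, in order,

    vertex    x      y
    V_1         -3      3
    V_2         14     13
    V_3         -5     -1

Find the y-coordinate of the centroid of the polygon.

5

Apply Gauss's area formula. First the cross-terms c_i = x_i·y_{i+1} − x_{i+1}·y_i:
  -81, 51, -18  ⇒  2A = -48, A = -24.
Then Σ (y_i + y_{i+1})·c_i = -720, so ȳ = -720 / (6·(-24)) = 5.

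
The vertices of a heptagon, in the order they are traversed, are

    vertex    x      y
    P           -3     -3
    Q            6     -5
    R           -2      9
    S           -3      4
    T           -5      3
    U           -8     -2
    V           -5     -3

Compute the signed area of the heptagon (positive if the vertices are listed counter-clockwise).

Apply the surveyor's formula: 2A = Σ (x_i·y_{i+1} − x_{i+1}·y_i), indices taken mod 7.
Cross-terms: 33, 44, 19, 11, 34, 14, 6  ⇒  Σ = 161
Signed area = Σ/2 = 80.5 (positive ⇒ counter-clockwise traversal).

80.5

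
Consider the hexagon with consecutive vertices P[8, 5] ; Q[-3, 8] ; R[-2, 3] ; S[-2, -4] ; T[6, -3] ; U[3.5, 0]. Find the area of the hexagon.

P→Q: (8)(8) − (-3)(5) = 79
Q→R: (-3)(3) − (-2)(8) = 7
R→S: (-2)(-4) − (-2)(3) = 14
S→T: (-2)(-3) − (6)(-4) = 30
T→U: (6)(0) − (3.5)(-3) = 10.5
U→P: (3.5)(5) − (8)(0) = 17.5
Σ = 158
Area = |Σ|/2 = 79.

79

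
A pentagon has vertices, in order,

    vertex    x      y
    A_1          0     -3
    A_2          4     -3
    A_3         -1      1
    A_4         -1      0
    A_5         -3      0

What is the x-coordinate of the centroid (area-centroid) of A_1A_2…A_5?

Apply the shoelace (surveyor's) formula. First the cross-terms c_i = x_i·y_{i+1} − x_{i+1}·y_i:
  12, 1, 1, 0, 9  ⇒  2A = 23, A = 11.5.
Then Σ (x_i + x_{i+1})·c_i = 22, so x̄ = 22 / (6·11.5) = 22/69.

22/69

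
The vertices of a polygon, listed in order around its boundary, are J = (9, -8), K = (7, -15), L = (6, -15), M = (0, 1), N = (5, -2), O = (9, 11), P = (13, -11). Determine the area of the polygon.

Cross-terms: -79, -15, 6, -5, 73, -242, -5  ⇒  Σ = -267
Area = |Σ|/2 = 133.5.

133.5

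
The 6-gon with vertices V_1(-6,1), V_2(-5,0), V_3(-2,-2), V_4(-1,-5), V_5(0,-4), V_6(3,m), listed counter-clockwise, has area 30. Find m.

The doubled signed area Σ (x_i y_{i+1} − x_{i+1} y_i) is linear in m.
With m=0 it equals 42; the coefficient of m is 6 (from the two edges through V_6).
So 6·m + 42 = 2·30 = 60 ⇒ m = 3.

3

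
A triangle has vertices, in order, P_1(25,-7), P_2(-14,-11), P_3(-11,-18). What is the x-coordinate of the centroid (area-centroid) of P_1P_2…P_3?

0

Apply Gauss's area formula. First the cross-terms c_i = x_i·y_{i+1} − x_{i+1}·y_i:
  -373, 131, 527  ⇒  2A = 285, A = 142.5.
Then Σ (x_i + x_{i+1})·c_i = 0, so x̄ = 0 / (6·142.5) = 0.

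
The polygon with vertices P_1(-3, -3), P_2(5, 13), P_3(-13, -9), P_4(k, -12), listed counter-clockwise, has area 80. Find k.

-10

The doubled signed area Σ (x_i y_{i+1} − x_{i+1} y_i) is linear in k.
With k=0 it equals 220; the coefficient of k is 6 (from the two edges through P_4).
So 6·k + 220 = 2·80 = 160 ⇒ k = -10.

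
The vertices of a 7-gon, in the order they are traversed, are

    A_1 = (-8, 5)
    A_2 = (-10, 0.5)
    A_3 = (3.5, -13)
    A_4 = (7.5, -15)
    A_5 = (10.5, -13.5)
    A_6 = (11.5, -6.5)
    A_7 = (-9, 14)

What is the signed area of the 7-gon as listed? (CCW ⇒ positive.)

A_1→A_2: (-8)(0.5) − (-10)(5) = 46
A_2→A_3: (-10)(-13) − (3.5)(0.5) = 128.25
A_3→A_4: (3.5)(-15) − (7.5)(-13) = 45
A_4→A_5: (7.5)(-13.5) − (10.5)(-15) = 56.25
A_5→A_6: (10.5)(-6.5) − (11.5)(-13.5) = 87
A_6→A_7: (11.5)(14) − (-9)(-6.5) = 102.5
A_7→A_1: (-9)(5) − (-8)(14) = 67
Σ = 532
Signed area = Σ/2 = 266 (positive ⇒ counter-clockwise traversal).

266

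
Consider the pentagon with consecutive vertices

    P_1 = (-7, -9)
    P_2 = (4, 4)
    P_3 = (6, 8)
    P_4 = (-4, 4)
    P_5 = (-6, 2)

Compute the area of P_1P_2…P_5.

78

Apply the shoelace (surveyor's) formula: 2A = Σ (x_i·y_{i+1} − x_{i+1}·y_i), indices taken mod 5.
P_1→P_2: (-7)(4) − (4)(-9) = 8
P_2→P_3: (4)(8) − (6)(4) = 8
P_3→P_4: (6)(4) − (-4)(8) = 56
P_4→P_5: (-4)(2) − (-6)(4) = 16
P_5→P_1: (-6)(-9) − (-7)(2) = 68
Σ = 156
Area = |Σ|/2 = 78.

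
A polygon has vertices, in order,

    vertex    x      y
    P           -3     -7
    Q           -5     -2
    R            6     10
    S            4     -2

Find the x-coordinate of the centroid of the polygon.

40/51

Apply the shoelace (surveyor's) formula. First the cross-terms c_i = x_i·y_{i+1} − x_{i+1}·y_i:
  -29, -38, -52, -34  ⇒  2A = -153, A = -76.5.
Then Σ (x_i + x_{i+1})·c_i = -360, so x̄ = -360 / (6·(-76.5)) = 40/51.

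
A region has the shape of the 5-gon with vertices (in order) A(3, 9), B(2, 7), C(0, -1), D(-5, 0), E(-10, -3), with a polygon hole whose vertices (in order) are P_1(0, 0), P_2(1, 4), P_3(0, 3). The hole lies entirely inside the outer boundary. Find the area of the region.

Outer boundary:
A→B: (3)(7) − (2)(9) = 3
B→C: (2)(-1) − (0)(7) = -2
C→D: (0)(0) − (-5)(-1) = -5
D→E: (-5)(-3) − (-10)(0) = 15
E→A: (-10)(9) − (3)(-3) = -81
Σ = -70
Area = |Σ|/2 = 35.
Hole:
Σ = (0) + (3) + (0) = 3
Area = |Σ|/2 = 1.5.
Net area = 35 − 1.5 = 33.5.

33.5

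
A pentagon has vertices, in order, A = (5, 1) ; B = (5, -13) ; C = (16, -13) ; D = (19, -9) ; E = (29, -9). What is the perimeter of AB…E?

|AB| = √((0)² + (-14)²) = √196 = 14
|BC| = √((11)² + (0)²) = √121 = 11
|CD| = √((3)² + (4)²) = √25 = 5
|DE| = √((10)² + (0)²) = √100 = 10
|EA| = √((-24)² + (10)²) = √676 = 26
Perimeter = 14 + 11 + 5 + 10 + 26 = 66.

66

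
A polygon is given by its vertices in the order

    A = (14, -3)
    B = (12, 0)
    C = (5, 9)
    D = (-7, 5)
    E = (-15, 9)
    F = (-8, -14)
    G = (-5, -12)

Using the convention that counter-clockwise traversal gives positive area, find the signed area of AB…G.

367.5

Apply the surveyor's formula: 2A = Σ (x_i·y_{i+1} − x_{i+1}·y_i), indices taken mod 7.
Cross-terms: 36, 108, 88, 12, 282, 26, 183  ⇒  Σ = 735
Signed area = Σ/2 = 367.5 (positive ⇒ counter-clockwise traversal).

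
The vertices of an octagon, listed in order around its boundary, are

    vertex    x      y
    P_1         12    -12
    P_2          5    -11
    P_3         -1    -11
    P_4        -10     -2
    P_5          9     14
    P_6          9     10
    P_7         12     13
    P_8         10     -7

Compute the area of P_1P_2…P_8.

P_1→P_2: (12)(-11) − (5)(-12) = -72
P_2→P_3: (5)(-11) − (-1)(-11) = -66
P_3→P_4: (-1)(-2) − (-10)(-11) = -108
P_4→P_5: (-10)(14) − (9)(-2) = -122
P_5→P_6: (9)(10) − (9)(14) = -36
P_6→P_7: (9)(13) − (12)(10) = -3
P_7→P_8: (12)(-7) − (10)(13) = -214
P_8→P_1: (10)(-12) − (12)(-7) = -36
Σ = -657
Area = |Σ|/2 = 328.5.

328.5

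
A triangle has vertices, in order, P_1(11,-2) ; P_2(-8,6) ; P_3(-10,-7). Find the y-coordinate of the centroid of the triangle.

-1

Apply the shoelace (surveyor's) formula. First the cross-terms c_i = x_i·y_{i+1} − x_{i+1}·y_i:
  50, 116, 97  ⇒  2A = 263, A = 131.5.
Then Σ (y_i + y_{i+1})·c_i = -789, so ȳ = -789 / (6·131.5) = -1.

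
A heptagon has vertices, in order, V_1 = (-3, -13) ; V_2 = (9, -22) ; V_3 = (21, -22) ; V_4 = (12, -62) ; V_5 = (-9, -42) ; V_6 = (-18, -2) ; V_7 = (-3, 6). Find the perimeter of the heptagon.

|V_1V_2| = √((12)² + (-9)²) = √225 = 15
|V_2V_3| = √((12)² + (0)²) = √144 = 12
|V_3V_4| = √((-9)² + (-40)²) = √1681 = 41
|V_4V_5| = √((-21)² + (20)²) = √841 = 29
|V_5V_6| = √((-9)² + (40)²) = √1681 = 41
|V_6V_7| = √((15)² + (8)²) = √289 = 17
|V_7V_1| = √((0)² + (-19)²) = √361 = 19
Perimeter = 15 + 12 + 41 + 29 + 41 + 17 + 19 = 174.

174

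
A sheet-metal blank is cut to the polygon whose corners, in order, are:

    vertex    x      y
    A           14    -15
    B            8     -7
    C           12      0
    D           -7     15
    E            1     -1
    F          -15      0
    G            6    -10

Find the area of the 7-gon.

A→B: (14)(-7) − (8)(-15) = 22
B→C: (8)(0) − (12)(-7) = 84
C→D: (12)(15) − (-7)(0) = 180
D→E: (-7)(-1) − (1)(15) = -8
E→F: (1)(0) − (-15)(-1) = -15
F→G: (-15)(-10) − (6)(0) = 150
G→A: (6)(-15) − (14)(-10) = 50
Σ = 463
Area = |Σ|/2 = 231.5.

231.5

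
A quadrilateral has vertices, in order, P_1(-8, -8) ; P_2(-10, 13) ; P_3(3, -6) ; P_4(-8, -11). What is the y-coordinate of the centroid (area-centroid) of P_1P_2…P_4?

-265/201

Apply Gauss's area formula. First the cross-terms c_i = x_i·y_{i+1} − x_{i+1}·y_i:
  -184, 21, -81, -24  ⇒  2A = -268, A = -134.
Then Σ (y_i + y_{i+1})·c_i = 1060, so ȳ = 1060 / (6·(-134)) = -265/201.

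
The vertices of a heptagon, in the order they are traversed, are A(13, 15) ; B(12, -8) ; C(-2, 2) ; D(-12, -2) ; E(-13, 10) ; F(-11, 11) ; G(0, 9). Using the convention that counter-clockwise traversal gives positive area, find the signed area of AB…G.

-321.5

Σ = (-284) + (8) + (28) + (-146) + (-33) + (-99) + (-117) = -643
Signed area = Σ/2 = -321.5 (negative ⇒ clockwise traversal).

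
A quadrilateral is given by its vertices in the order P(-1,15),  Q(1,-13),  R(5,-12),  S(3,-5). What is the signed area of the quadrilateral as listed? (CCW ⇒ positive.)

51

Σ = (-2) + (53) + (11) + (40) = 102
Signed area = Σ/2 = 51 (positive ⇒ counter-clockwise traversal).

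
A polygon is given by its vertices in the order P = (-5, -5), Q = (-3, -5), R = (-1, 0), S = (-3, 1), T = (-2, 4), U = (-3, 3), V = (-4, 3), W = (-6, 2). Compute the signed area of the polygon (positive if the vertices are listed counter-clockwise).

26.5

Apply the surveyor's formula: 2A = Σ (x_i·y_{i+1} − x_{i+1}·y_i), indices taken mod 8.
P→Q: (-5)(-5) − (-3)(-5) = 10
Q→R: (-3)(0) − (-1)(-5) = -5
R→S: (-1)(1) − (-3)(0) = -1
S→T: (-3)(4) − (-2)(1) = -10
T→U: (-2)(3) − (-3)(4) = 6
U→V: (-3)(3) − (-4)(3) = 3
V→W: (-4)(2) − (-6)(3) = 10
W→P: (-6)(-5) − (-5)(2) = 40
Σ = 53
Signed area = Σ/2 = 26.5 (positive ⇒ counter-clockwise traversal).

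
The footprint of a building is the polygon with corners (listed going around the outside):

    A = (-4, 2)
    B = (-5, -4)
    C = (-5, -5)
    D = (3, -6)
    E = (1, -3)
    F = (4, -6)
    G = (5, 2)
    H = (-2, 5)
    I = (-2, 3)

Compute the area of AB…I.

79

Apply the shoelace formula: 2A = Σ (x_i·y_{i+1} − x_{i+1}·y_i), indices taken mod 9.
Σ = (26) + (5) + (45) + (-3) + (6) + (38) + (29) + (4) + (8) = 158
Area = |Σ|/2 = 79.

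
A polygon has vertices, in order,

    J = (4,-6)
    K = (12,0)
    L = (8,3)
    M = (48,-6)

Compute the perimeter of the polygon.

|JK| = √((8)² + (6)²) = √100 = 10
|KL| = √((-4)² + (3)²) = √25 = 5
|LM| = √((40)² + (-9)²) = √1681 = 41
|MJ| = √((-44)² + (0)²) = √1936 = 44
Perimeter = 10 + 5 + 41 + 44 = 100.

100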